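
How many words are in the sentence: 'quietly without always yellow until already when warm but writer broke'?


Counting words by splitting on spaces:
  Word 1: 'quietly'
  Word 2: 'without'
  Word 3: 'always'
  Word 4: 'yellow'
  Word 5: 'until'
  Word 6: 'already'
  Word 7: 'when'
  Word 8: 'warm'
  Word 9: 'but'
  Word 10: 'writer'
  Word 11: 'broke'
Total words: 11

11


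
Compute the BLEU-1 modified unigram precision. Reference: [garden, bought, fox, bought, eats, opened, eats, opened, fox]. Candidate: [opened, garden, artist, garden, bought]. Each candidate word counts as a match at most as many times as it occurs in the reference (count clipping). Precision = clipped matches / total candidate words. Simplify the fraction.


Reference word counts: {'bought': 2, 'eats': 2, 'fox': 2, 'garden': 1, 'opened': 2}
Checking each candidate word (with clipping):
  'opened' -> in reference (ref count 2, used 1/2) -> match (matches: 1)
  'garden' -> in reference (ref count 1, used 1/1) -> match (matches: 2)
  'artist' -> not in reference -> no match (matches: 2)
  'garden' -> ref count 1 already used up (1/1) -> clipped, no match (matches: 2)
  'bought' -> in reference (ref count 2, used 1/2) -> match (matches: 3)
Clipped matches: 3, Candidate length: 5
Precision = 3/5

3/5


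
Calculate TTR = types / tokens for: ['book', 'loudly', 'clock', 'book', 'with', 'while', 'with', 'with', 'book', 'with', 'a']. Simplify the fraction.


Tokens: 11
Unique types: ('a', 'book', 'clock', 'loudly', 'while', 'with') = 6
TTR = 6/11
Already in lowest terms.

6/11


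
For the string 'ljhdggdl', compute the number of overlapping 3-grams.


String 'ljhdggdl' has length L = 8.
Number of overlapping n-grams = L - n + 1
Substituting: 8 - 3 + 1 = 6

6


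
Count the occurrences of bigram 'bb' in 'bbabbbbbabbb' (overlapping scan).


Scanning 'bbabbbbbabbb' for bigram 'bb':
  Position 0: 'bb' -> MATCH
  Position 1: 'ba' -> no
  Position 2: 'ab' -> no
  Position 3: 'bb' -> MATCH
  Position 4: 'bb' -> MATCH
  Position 5: 'bb' -> MATCH
  Position 6: 'bb' -> MATCH
  Position 7: 'ba' -> no
  Position 8: 'ab' -> no
  Position 9: 'bb' -> MATCH
  Position 10: 'bb' -> MATCH
Total matches: 7

7


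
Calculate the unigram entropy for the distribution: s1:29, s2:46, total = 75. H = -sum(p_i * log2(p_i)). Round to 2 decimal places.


Computing entropy H = -sum(p_i * log2(p_i)):
  s1: p = 29/75 = 0.3867, -p*log2(p) = 0.5301
  s2: p = 46/75 = 0.6133, -p*log2(p) = 0.4326
H = sum of terms = 0.9627
Rounded to 2 decimals: 0.96

0.96


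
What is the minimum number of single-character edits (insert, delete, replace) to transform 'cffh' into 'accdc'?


Building DP table for s1='cffh' (len 4) and s2='accdc' (len 5):
       a  c  c  d  c
    0  1  2  3  4  5
  c 1  1  1  2  3  4
  f 2  2  2  2  3  4
  f 3  3  3  3  3  4
  h 4  4  4  4  4  4
Edit distance = dp[4][5] = 4

4


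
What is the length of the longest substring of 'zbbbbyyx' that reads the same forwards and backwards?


Scanning 'zbbbbyyx' for palindromic substrings.
Substring at positions 1-4: 'bbbb'.
Check: reverse('bbbb') = 'bbbb' -> palindrome confirmed.
Neighbouring characters ('z' / 'y') break symmetry, so it cannot extend further.
No longer palindromic substring exists; longest length = 4

4


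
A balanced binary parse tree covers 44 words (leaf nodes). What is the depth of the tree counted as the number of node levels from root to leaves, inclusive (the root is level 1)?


In a balanced binary tree with n leaves the deepest leaf is ceil(log2(n)) edges below the root,
so counting node levels inclusive of root and leaves gives ceil(log2(n)) + 1 levels.
log2(44) = 5.4594
ceil(5.4594) = 6
levels = 6 + 1 = 7

7


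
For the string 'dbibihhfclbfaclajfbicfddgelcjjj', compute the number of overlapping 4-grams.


String 'dbibihhfclbfaclajfbicfddgelcjjj' has length L = 31.
Number of overlapping n-grams = L - n + 1
Substituting: 31 - 4 + 1 = 28

28


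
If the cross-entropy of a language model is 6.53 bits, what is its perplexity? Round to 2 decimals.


Perplexity formula: PP = 2^H
H = 6.53
PP = 2^6.53
Decompose: 2^6.53 = 2^6 * 2^0.53
2^6 = 64, 2^0.53 ~ 1.4439292
PP ~ 64 * 1.4439292 = 92.4114688
Rounded to 2 decimals: 92.41

92.41


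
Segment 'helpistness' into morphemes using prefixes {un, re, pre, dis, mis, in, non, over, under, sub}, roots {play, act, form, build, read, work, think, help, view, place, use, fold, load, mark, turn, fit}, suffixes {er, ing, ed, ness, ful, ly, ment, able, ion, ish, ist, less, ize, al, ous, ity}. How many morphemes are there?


Segmenting 'helpistness' against the inventory:
  'help' -> root (morpheme 1)
  'ist' -> suffix (morpheme 2)
  'ness' -> suffix (morpheme 3)
Total morphemes: 3

3


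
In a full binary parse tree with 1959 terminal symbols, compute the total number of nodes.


Leaf nodes (terminals): 1959
Internal nodes = n - 1 = 1959 - 1 = 1958
Total = leaves + internal = 1959 + 1958 = 3917

3917


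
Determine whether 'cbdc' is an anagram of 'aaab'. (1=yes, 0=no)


Sort characters of 'cbdc': 'bccd'
Sort characters of 'aaab': 'aaab'
Sorted forms differ -> they are NOT anagrams
Result: 0

0


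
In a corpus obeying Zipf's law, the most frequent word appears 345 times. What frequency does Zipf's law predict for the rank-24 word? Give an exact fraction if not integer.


Zipf's law: freq(rank) = f1 / rank
f1 = 345, rank = 24
freq = 345 / 24
GCD(345, 24) = 3
Simplified: 115/8

115/8


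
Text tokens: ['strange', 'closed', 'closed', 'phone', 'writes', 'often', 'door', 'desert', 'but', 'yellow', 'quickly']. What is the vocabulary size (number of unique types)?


Listing all tokens and tracking unique types:
  Token 1: 'strange' -> NEW (unique so far: 1)
  Token 2: 'closed' -> NEW (unique so far: 2)
  Token 3: 'closed' -> duplicate (unique so far: 2)
  Token 4: 'phone' -> NEW (unique so far: 3)
  Token 5: 'writes' -> NEW (unique so far: 4)
  Token 6: 'often' -> NEW (unique so far: 5)
  Token 7: 'door' -> NEW (unique so far: 6)
  Token 8: 'desert' -> NEW (unique so far: 7)
  Token 9: 'but' -> NEW (unique so far: 8)
  Token 10: 'yellow' -> NEW (unique so far: 9)
  Token 11: 'quickly' -> NEW (unique so far: 10)
Unique types: ('but', 'closed', 'desert', 'door', 'often', 'phone', 'quickly', 'strange', 'writes', 'yellow')
Vocabulary size: 10

10


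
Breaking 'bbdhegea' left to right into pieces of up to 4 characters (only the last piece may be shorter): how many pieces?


'bbdhegea' has 8 characters.
Chunking with max size 4:
  Chunk 1: 'bbdh' (positions 0-3)
  Chunk 2: 'egea' (positions 4-7)
Total chunks: ceil(8 / 4) = 2

2


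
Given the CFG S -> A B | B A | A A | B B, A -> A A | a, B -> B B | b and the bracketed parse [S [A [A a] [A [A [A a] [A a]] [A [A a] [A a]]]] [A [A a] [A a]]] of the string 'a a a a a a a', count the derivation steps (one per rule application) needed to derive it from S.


Every bracketed nonterminal node [X ...] in the tree is produced by exactly one rule application.
Reading the tree off as a leftmost derivation:
  Step 1: S  =>  A A   (applied S -> A A)
  Step 2: A A  =>  A A A   (applied A -> A A)
  Step 3: A A A  =>  a A A   (applied A -> a)
  Step 4: a A A  =>  a A A A   (applied A -> A A)
  Step 5: a A A A  =>  a A A A A   (applied A -> A A)
  Step 6: a A A A A  =>  a a A A A   (applied A -> a)
  Step 7: a a A A A  =>  a a a A A   (applied A -> a)
  Step 8: a a a A A  =>  a a a A A A   (applied A -> A A)
  Step 9: a a a A A A  =>  a a a a A A   (applied A -> a)
  Step 10: a a a a A A  =>  a a a a a A   (applied A -> a)
  Step 11: a a a a a A  =>  a a a a a A A   (applied A -> A A)
  Step 12: a a a a a A A  =>  a a a a a a A   (applied A -> a)
  Step 13: a a a a a a A  =>  a a a a a a a   (applied A -> a)
Final yield: a a a a a a a
Total rewrite steps: 13

13


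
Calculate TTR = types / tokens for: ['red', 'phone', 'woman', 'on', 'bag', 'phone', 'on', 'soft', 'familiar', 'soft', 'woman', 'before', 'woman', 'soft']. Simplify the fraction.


Tokens: 14
Unique types: ('bag', 'before', 'familiar', 'on', 'phone', 'red', 'soft', 'woman') = 8
TTR = 8/14
Simplify: divide both by 2 -> 4/7
TTR = 4/7

4/7


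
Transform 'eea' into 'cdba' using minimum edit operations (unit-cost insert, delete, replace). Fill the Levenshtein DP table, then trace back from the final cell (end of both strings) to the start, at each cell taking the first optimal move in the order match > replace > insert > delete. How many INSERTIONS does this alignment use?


Edit distance = 3. Backtracking from cell (3, 4) with preference match > replace > insert > delete,
then listing the resulting alignment 'eea' -> 'cdba' left to right:
  Step 1: insert 'c' [insertion #1]
  Step 2: replace e->d
  Step 3: replace e->b
  Step 4: keep 'a'
Total insertions: 1

1


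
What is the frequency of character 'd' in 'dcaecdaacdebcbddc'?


Scanning 'dcaecdaacdebcbddc' for 'd':
  Position 0: 'd' -> MATCH (count: 1)
  Position 5: 'd' -> MATCH (count: 2)
  Position 9: 'd' -> MATCH (count: 3)
  Position 14: 'd' -> MATCH (count: 4)
  Position 15: 'd' -> MATCH (count: 5)
Total occurrences of 'd': 5

5


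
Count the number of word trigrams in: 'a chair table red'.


Word trigrams from [4] words:
  Trigram 1: (a chair table)
  Trigram 2: (chair table red)
Total word trigrams: 4 - 2 = 2

2


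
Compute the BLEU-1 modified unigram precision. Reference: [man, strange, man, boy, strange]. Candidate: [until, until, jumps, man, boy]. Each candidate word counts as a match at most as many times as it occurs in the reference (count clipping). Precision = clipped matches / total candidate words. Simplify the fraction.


Reference word counts: {'boy': 1, 'man': 2, 'strange': 2}
Checking each candidate word (with clipping):
  'until' -> not in reference -> no match (matches: 0)
  'until' -> not in reference -> no match (matches: 0)
  'jumps' -> not in reference -> no match (matches: 0)
  'man' -> in reference (ref count 2, used 1/2) -> match (matches: 1)
  'boy' -> in reference (ref count 1, used 1/1) -> match (matches: 2)
Clipped matches: 2, Candidate length: 5
Precision = 2/5

2/5


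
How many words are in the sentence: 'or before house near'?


Counting words by splitting on spaces:
  Word 1: 'or'
  Word 2: 'before'
  Word 3: 'house'
  Word 4: 'near'
Total words: 4

4


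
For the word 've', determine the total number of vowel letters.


Scanning each character of 've':
  Position 1: 'v' -> consonant (running count: 0)
  Position 2: 'e' -> vowel (running count: 1)
Total vowels: 1

1


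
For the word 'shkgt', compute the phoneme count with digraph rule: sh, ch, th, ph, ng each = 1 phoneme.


Parsing 'shkgt' greedily, digraphs first:
  'sh' -> digraph (1 consonant phoneme) (phonemes so far: 1)
  'k' -> consonant phoneme (phonemes so far: 2)
  'g' -> consonant phoneme (phonemes so far: 3)
  't' -> consonant phoneme (phonemes so far: 4)
Total phonemes: 4

4


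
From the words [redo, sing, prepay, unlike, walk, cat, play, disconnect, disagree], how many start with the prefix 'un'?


Checking each word for prefix 'un':
  'redo' -> no (count: 0)
  'sing' -> no (count: 0)
  'prepay' -> no (count: 0)
  'unlike' -> YES, starts with 'un' (count: 1)
  'walk' -> no (count: 1)
  'cat' -> no (count: 1)
  'play' -> no (count: 1)
  'disconnect' -> no (count: 1)
  'disagree' -> no (count: 1)
Total with prefix 'un': 1

1


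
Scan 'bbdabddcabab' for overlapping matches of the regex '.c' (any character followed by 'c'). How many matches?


Pattern: .c means any character followed by 'c'.
Scanning 'bbdabddcabab' position-by-position:
  Pos 0: window 'bb' -> no
  Pos 1: window 'bd' -> no
  Pos 2: window 'da' -> no
  Pos 3: window 'ab' -> no
  Pos 4: window 'bd' -> no
  Pos 5: window 'dd' -> no
  Pos 6: window 'dc' -> MATCH
  Pos 7: window 'ca' -> no
  Pos 8: window 'ab' -> no
  Pos 9: window 'ba' -> no
  Pos 10: window 'ab' -> no
  Pos 11: window 'b' -> no
Total matches: 1

1


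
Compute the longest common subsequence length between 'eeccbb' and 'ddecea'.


DP table for LCS of 'eeccbb' and 'ddecea':
       d  d  e  c  e  a
    0  0  0  0  0  0  0
  e 0  0  0  1  1  1  1
  e 0  0  0  1  1  2  2
  c 0  0  0  1  2  2  2
  c 0  0  0  1  2  2  2
  b 0  0  0  1  2  2  2
  b 0  0  0  1  2  2  2
LCS: 'ee'
LCS length = 2

2


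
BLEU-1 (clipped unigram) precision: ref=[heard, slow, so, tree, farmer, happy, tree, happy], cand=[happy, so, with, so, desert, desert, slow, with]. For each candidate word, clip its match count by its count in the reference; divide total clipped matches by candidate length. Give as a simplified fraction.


Reference word counts: {'farmer': 1, 'happy': 2, 'heard': 1, 'slow': 1, 'so': 1, 'tree': 2}
Checking each candidate word (with clipping):
  'happy' -> in reference (ref count 2, used 1/2) -> match (matches: 1)
  'so' -> in reference (ref count 1, used 1/1) -> match (matches: 2)
  'with' -> not in reference -> no match (matches: 2)
  'so' -> ref count 1 already used up (1/1) -> clipped, no match (matches: 2)
  'desert' -> not in reference -> no match (matches: 2)
  'desert' -> not in reference -> no match (matches: 2)
  'slow' -> in reference (ref count 1, used 1/1) -> match (matches: 3)
  'with' -> not in reference -> no match (matches: 3)
Clipped matches: 3, Candidate length: 8
Precision = 3/8

3/8


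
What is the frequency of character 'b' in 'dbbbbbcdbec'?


Scanning 'dbbbbbcdbec' for 'b':
  Position 1: 'b' -> MATCH (count: 1)
  Position 2: 'b' -> MATCH (count: 2)
  Position 3: 'b' -> MATCH (count: 3)
  Position 4: 'b' -> MATCH (count: 4)
  Position 5: 'b' -> MATCH (count: 5)
  Position 8: 'b' -> MATCH (count: 6)
Total occurrences of 'b': 6

6


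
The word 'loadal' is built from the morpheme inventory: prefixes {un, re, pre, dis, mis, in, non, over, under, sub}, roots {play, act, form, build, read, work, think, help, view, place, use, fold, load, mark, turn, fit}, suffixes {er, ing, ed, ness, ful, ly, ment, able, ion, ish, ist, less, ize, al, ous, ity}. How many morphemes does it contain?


Segmenting 'loadal' against the inventory:
  'load' -> root (morpheme 1)
  'al' -> suffix (morpheme 2)
Total morphemes: 2

2


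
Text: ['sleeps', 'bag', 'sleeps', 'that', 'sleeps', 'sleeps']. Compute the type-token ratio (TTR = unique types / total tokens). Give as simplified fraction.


Tokens: 6
Unique types: ('bag', 'sleeps', 'that') = 3
TTR = 3/6
Simplify: divide both by 3 -> 1/2
TTR = 1/2

1/2


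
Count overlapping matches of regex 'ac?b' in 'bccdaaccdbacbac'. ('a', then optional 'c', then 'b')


Pattern: ac?b means 'a', then optional 'c', then 'b'.
Scanning 'bccdaaccdbacbac' position-by-position:
  Pos 0: window 'bcc' -> no
  Pos 1: window 'ccd' -> no
  Pos 2: window 'cda' -> no
  Pos 3: window 'daa' -> no
  Pos 4: window 'aac' -> no
  Pos 5: window 'acc' -> no
  Pos 6: window 'ccd' -> no
  Pos 7: window 'cdb' -> no
  Pos 8: window 'dba' -> no
  Pos 9: window 'bac' -> no
  Pos 10: window 'acb' -> MATCH
  Pos 11: window 'cba' -> no
  Pos 12: window 'bac' -> no
  Pos 13: window 'ac' -> no
  Pos 14: window 'c' -> no
Total matches: 1

1


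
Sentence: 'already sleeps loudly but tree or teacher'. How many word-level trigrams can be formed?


Word trigrams from [7] words:
  Trigram 1: (already sleeps loudly)
  Trigram 2: (sleeps loudly but)
  Trigram 3: (loudly but tree)
  Trigram 4: (but tree or)
  Trigram 5: (tree or teacher)
Total word trigrams: 7 - 2 = 5

5


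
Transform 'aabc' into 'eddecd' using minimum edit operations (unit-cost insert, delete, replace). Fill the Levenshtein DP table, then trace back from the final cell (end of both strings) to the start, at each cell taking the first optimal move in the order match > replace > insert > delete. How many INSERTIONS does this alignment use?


Edit distance = 5. Backtracking from cell (4, 6) with preference match > replace > insert > delete,
then listing the resulting alignment 'aabc' -> 'eddecd' left to right:
  Step 1: insert 'e' [insertion #1]
  Step 2: replace a->d
  Step 3: replace a->d
  Step 4: replace b->e
  Step 5: keep 'c'
  Step 6: insert 'd' [insertion #2]
Total insertions: 2

2


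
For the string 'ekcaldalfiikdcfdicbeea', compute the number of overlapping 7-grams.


String 'ekcaldalfiikdcfdicbeea' has length L = 22.
Number of overlapping n-grams = L - n + 1
Substituting: 22 - 7 + 1 = 16

16


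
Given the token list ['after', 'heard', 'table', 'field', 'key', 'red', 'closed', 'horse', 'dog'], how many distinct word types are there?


Listing all tokens and tracking unique types:
  Token 1: 'after' -> NEW (unique so far: 1)
  Token 2: 'heard' -> NEW (unique so far: 2)
  Token 3: 'table' -> NEW (unique so far: 3)
  Token 4: 'field' -> NEW (unique so far: 4)
  Token 5: 'key' -> NEW (unique so far: 5)
  Token 6: 'red' -> NEW (unique so far: 6)
  Token 7: 'closed' -> NEW (unique so far: 7)
  Token 8: 'horse' -> NEW (unique so far: 8)
  Token 9: 'dog' -> NEW (unique so far: 9)
Unique types: ('after', 'closed', 'dog', 'field', 'heard', 'horse', 'key', 'red', 'table')
Vocabulary size: 9

9


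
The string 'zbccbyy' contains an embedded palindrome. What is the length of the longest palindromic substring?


Scanning 'zbccbyy' for palindromic substrings.
Substring at positions 1-4: 'bccb'.
Check: reverse('bccb') = 'bccb' -> palindrome confirmed.
Neighbouring characters ('z' / 'y') break symmetry, so it cannot extend further.
No longer palindromic substring exists; longest length = 4

4


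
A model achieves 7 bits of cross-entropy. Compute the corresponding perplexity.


Perplexity formula: PP = 2^H
H = 7
PP = 2^7
Steps: 2^1 = 2, 2^2 = 4, 2^3 = 8, 2^4 = 16, 2^5 = 32, 2^6 = 64, 2^7 = 128
PP = 128

128


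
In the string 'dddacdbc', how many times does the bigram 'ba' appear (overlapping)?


Scanning 'dddacdbc' for bigram 'ba':
  Position 0: 'dd' -> no
  Position 1: 'dd' -> no
  Position 2: 'da' -> no
  Position 3: 'ac' -> no
  Position 4: 'cd' -> no
  Position 5: 'db' -> no
  Position 6: 'bc' -> no
Total matches: 0

0


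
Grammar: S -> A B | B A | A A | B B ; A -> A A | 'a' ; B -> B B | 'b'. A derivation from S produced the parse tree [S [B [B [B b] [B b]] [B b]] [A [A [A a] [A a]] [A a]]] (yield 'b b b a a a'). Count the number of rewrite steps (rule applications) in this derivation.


Every bracketed nonterminal node [X ...] in the tree is produced by exactly one rule application.
Reading the tree off as a leftmost derivation:
  Step 1: S  =>  B A   (applied S -> B A)
  Step 2: B A  =>  B B A   (applied B -> B B)
  Step 3: B B A  =>  B B B A   (applied B -> B B)
  Step 4: B B B A  =>  b B B A   (applied B -> b)
  Step 5: b B B A  =>  b b B A   (applied B -> b)
  Step 6: b b B A  =>  b b b A   (applied B -> b)
  Step 7: b b b A  =>  b b b A A   (applied A -> A A)
  Step 8: b b b A A  =>  b b b A A A   (applied A -> A A)
  Step 9: b b b A A A  =>  b b b a A A   (applied A -> a)
  Step 10: b b b a A A  =>  b b b a a A   (applied A -> a)
  Step 11: b b b a a A  =>  b b b a a a   (applied A -> a)
Final yield: b b b a a a
Total rewrite steps: 11

11


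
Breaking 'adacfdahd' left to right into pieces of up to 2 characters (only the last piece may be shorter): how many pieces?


'adacfdahd' has 9 characters.
Chunking with max size 2:
  Chunk 1: 'ad' (positions 0-1)
  Chunk 2: 'ac' (positions 2-3)
  Chunk 3: 'fd' (positions 4-5)
  Chunk 4: 'ah' (positions 6-7)
  Chunk 5: 'd' (positions 8-8)
Total chunks: ceil(9 / 2) = 5

5


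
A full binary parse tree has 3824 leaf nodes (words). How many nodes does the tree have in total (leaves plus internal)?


Leaf nodes (terminals): 3824
Internal nodes = n - 1 = 3824 - 1 = 3823
Total = leaves + internal = 3824 + 3823 = 7647

7647


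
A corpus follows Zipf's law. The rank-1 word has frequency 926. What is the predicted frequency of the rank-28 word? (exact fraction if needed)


Zipf's law: freq(rank) = f1 / rank
f1 = 926, rank = 28
freq = 926 / 28
GCD(926, 28) = 2
Simplified: 463/14

463/14


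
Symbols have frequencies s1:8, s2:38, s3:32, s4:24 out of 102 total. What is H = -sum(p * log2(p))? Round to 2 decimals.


Computing entropy H = -sum(p_i * log2(p_i)):
  s1: p = 8/102 = 0.0784, -p*log2(p) = 0.2880
  s2: p = 38/102 = 0.3725, -p*log2(p) = 0.5307
  s3: p = 32/102 = 0.3137, -p*log2(p) = 0.5247
  s4: p = 24/102 = 0.2353, -p*log2(p) = 0.4912
H = sum of terms = 1.8346
Rounded to 2 decimals: 1.83

1.83


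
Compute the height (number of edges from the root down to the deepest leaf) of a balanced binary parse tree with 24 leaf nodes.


In a balanced binary tree with n leaves the deepest leaf is ceil(log2(n)) edges below the root.
log2(24) = 4.5850
ceil(4.5850) = 5
height (edges) = 5

5


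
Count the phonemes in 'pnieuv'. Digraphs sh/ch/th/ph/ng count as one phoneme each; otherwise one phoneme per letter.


Parsing 'pnieuv' greedily, digraphs first:
  'p' -> consonant phoneme (phonemes so far: 1)
  'n' -> consonant phoneme (phonemes so far: 2)
  'i' -> vowel phoneme (phonemes so far: 3)
  'e' -> vowel phoneme (phonemes so far: 4)
  'u' -> vowel phoneme (phonemes so far: 5)
  'v' -> consonant phoneme (phonemes so far: 6)
Total phonemes: 6

6


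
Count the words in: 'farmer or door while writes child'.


Counting words by splitting on spaces:
  Word 1: 'farmer'
  Word 2: 'or'
  Word 3: 'door'
  Word 4: 'while'
  Word 5: 'writes'
  Word 6: 'child'
Total words: 6

6


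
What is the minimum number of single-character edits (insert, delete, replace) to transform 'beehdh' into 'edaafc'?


Building DP table for s1='beehdh' (len 6) and s2='edaafc' (len 6):
       e  d  a  a  f  c
    0  1  2  3  4  5  6
  b 1  1  2  3  4  5  6
  e 2  1  2  3  4  5  6
  e 3  2  2  3  4  5  6
  h 4  3  3  3  4  5  6
  d 5  4  3  4  4  5  6
  h 6  5  4  4  5  5  6
Edit distance = dp[6][6] = 6

6


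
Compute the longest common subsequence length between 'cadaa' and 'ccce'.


DP table for LCS of 'cadaa' and 'ccce':
       c  c  c  e
    0  0  0  0  0
  c 0  1  1  1  1
  a 0  1  1  1  1
  d 0  1  1  1  1
  a 0  1  1  1  1
  a 0  1  1  1  1
LCS: 'c'
LCS length = 1

1


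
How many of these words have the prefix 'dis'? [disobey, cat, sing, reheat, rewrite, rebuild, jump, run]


Checking each word for prefix 'dis':
  'disobey' -> YES, starts with 'dis' (count: 1)
  'cat' -> no (count: 1)
  'sing' -> no (count: 1)
  'reheat' -> no (count: 1)
  'rewrite' -> no (count: 1)
  'rebuild' -> no (count: 1)
  'jump' -> no (count: 1)
  'run' -> no (count: 1)
Total with prefix 'dis': 1

1


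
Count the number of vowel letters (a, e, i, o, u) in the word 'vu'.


Scanning each character of 'vu':
  Position 1: 'v' -> consonant (running count: 0)
  Position 2: 'u' -> vowel (running count: 1)
Total vowels: 1

1


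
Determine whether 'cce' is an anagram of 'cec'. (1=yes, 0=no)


Sort characters of 'cce': 'cce'
Sort characters of 'cec': 'cce'
Sorted forms match -> they ARE anagrams
Result: 1

1


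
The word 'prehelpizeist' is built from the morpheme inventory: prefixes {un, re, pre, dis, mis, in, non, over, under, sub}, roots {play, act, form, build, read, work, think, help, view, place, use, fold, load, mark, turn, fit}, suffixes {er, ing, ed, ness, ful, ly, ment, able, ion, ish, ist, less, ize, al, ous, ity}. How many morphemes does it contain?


Segmenting 'prehelpizeist' against the inventory:
  'pre' -> prefix (morpheme 1)
  'help' -> root (morpheme 2)
  'ize' -> suffix (morpheme 3)
  'ist' -> suffix (morpheme 4)
Total morphemes: 4

4


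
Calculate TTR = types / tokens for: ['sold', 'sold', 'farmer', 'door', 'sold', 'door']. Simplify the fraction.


Tokens: 6
Unique types: ('door', 'farmer', 'sold') = 3
TTR = 3/6
Simplify: divide both by 3 -> 1/2
TTR = 1/2

1/2


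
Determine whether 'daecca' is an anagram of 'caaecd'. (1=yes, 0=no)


Sort characters of 'daecca': 'aaccde'
Sort characters of 'caaecd': 'aaccde'
Sorted forms match -> they ARE anagrams
Result: 1

1


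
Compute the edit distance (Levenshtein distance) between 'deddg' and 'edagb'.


Building DP table for s1='deddg' (len 5) and s2='edagb' (len 5):
       e  d  a  g  b
    0  1  2  3  4  5
  d 1  1  1  2  3  4
  e 2  1  2  2  3  4
  d 3  2  1  2  3  4
  d 4  3  2  2  3  4
  g 5  4  3  3  2  3
Edit distance = dp[5][5] = 3

3


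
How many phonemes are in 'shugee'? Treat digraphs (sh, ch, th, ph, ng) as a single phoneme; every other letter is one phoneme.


Parsing 'shugee' greedily, digraphs first:
  'sh' -> digraph (1 consonant phoneme) (phonemes so far: 1)
  'u' -> vowel phoneme (phonemes so far: 2)
  'g' -> consonant phoneme (phonemes so far: 3)
  'e' -> vowel phoneme (phonemes so far: 4)
  'e' -> vowel phoneme (phonemes so far: 5)
Total phonemes: 5

5


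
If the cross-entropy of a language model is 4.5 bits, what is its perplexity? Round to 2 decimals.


Perplexity formula: PP = 2^H
H = 4.5
PP = 2^4.5
Decompose: 2^4.5 = 2^4 * 2^0.5 = 2^4 * sqrt(2)
2^4 = 16, sqrt(2) ~ 1.4142136
PP ~ 16 * 1.4142136 = 22.6274176
Rounded to 2 decimals: 22.63

22.63


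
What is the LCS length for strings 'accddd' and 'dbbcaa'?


DP table for LCS of 'accddd' and 'dbbcaa':
       d  b  b  c  a  a
    0  0  0  0  0  0  0
  a 0  0  0  0  0  1  1
  c 0  0  0  0  1  1  1
  c 0  0  0  0  1  1  1
  d 0  1  1  1  1  1  1
  d 0  1  1  1  1  1  1
  d 0  1  1  1  1  1  1
LCS: 'a'
LCS length = 1

1


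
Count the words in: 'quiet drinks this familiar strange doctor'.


Counting words by splitting on spaces:
  Word 1: 'quiet'
  Word 2: 'drinks'
  Word 3: 'this'
  Word 4: 'familiar'
  Word 5: 'strange'
  Word 6: 'doctor'
Total words: 6

6


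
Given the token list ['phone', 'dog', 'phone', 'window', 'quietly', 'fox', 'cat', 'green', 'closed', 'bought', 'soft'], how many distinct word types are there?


Listing all tokens and tracking unique types:
  Token 1: 'phone' -> NEW (unique so far: 1)
  Token 2: 'dog' -> NEW (unique so far: 2)
  Token 3: 'phone' -> duplicate (unique so far: 2)
  Token 4: 'window' -> NEW (unique so far: 3)
  Token 5: 'quietly' -> NEW (unique so far: 4)
  Token 6: 'fox' -> NEW (unique so far: 5)
  Token 7: 'cat' -> NEW (unique so far: 6)
  Token 8: 'green' -> NEW (unique so far: 7)
  Token 9: 'closed' -> NEW (unique so far: 8)
  Token 10: 'bought' -> NEW (unique so far: 9)
  Token 11: 'soft' -> NEW (unique so far: 10)
Unique types: ('bought', 'cat', 'closed', 'dog', 'fox', 'green', 'phone', 'quietly', 'soft', 'window')
Vocabulary size: 10

10


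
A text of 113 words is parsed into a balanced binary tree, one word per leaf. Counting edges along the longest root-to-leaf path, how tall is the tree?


In a balanced binary tree with n leaves the deepest leaf is ceil(log2(n)) edges below the root.
log2(113) = 6.8202
ceil(6.8202) = 7
height (edges) = 7

7


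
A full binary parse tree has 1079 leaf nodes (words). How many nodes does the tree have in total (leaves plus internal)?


Leaf nodes (terminals): 1079
Internal nodes = n - 1 = 1079 - 1 = 1078
Total = leaves + internal = 1079 + 1078 = 2157

2157


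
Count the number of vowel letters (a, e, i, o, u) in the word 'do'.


Scanning each character of 'do':
  Position 1: 'd' -> consonant (running count: 0)
  Position 2: 'o' -> vowel (running count: 1)
Total vowels: 1

1


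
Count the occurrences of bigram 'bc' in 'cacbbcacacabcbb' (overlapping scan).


Scanning 'cacbbcacacabcbb' for bigram 'bc':
  Position 0: 'ca' -> no
  Position 1: 'ac' -> no
  Position 2: 'cb' -> no
  Position 3: 'bb' -> no
  Position 4: 'bc' -> MATCH
  Position 5: 'ca' -> no
  Position 6: 'ac' -> no
  Position 7: 'ca' -> no
  Position 8: 'ac' -> no
  Position 9: 'ca' -> no
  Position 10: 'ab' -> no
  Position 11: 'bc' -> MATCH
  Position 12: 'cb' -> no
  Position 13: 'bb' -> no
Total matches: 2

2


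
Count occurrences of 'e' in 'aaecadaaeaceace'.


Scanning 'aaecadaaeaceace' for 'e':
  Position 2: 'e' -> MATCH (count: 1)
  Position 8: 'e' -> MATCH (count: 2)
  Position 11: 'e' -> MATCH (count: 3)
  Position 14: 'e' -> MATCH (count: 4)
Total occurrences of 'e': 4

4


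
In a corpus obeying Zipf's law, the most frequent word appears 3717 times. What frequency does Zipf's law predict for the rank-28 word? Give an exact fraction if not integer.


Zipf's law: freq(rank) = f1 / rank
f1 = 3717, rank = 28
freq = 3717 / 28
GCD(3717, 28) = 7
Simplified: 531/4

531/4


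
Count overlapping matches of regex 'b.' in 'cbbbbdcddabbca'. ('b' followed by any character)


Pattern: b. means 'b' followed by any character.
Scanning 'cbbbbdcddabbca' position-by-position:
  Pos 0: window 'cb' -> no
  Pos 1: window 'bb' -> MATCH
  Pos 2: window 'bb' -> MATCH
  Pos 3: window 'bb' -> MATCH
  Pos 4: window 'bd' -> MATCH
  Pos 5: window 'dc' -> no
  Pos 6: window 'cd' -> no
  Pos 7: window 'dd' -> no
  Pos 8: window 'da' -> no
  Pos 9: window 'ab' -> no
  Pos 10: window 'bb' -> MATCH
  Pos 11: window 'bc' -> MATCH
  Pos 12: window 'ca' -> no
  Pos 13: window 'a' -> no
Total matches: 6

6


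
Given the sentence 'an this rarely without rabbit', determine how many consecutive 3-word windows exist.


Word trigrams from [5] words:
  Trigram 1: (an this rarely)
  Trigram 2: (this rarely without)
  Trigram 3: (rarely without rabbit)
Total word trigrams: 5 - 2 = 3

3


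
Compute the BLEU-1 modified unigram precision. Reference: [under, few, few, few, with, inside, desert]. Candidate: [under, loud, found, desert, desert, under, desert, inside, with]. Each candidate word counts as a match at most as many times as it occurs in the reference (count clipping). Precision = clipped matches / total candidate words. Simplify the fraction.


Reference word counts: {'desert': 1, 'few': 3, 'inside': 1, 'under': 1, 'with': 1}
Checking each candidate word (with clipping):
  'under' -> in reference (ref count 1, used 1/1) -> match (matches: 1)
  'loud' -> not in reference -> no match (matches: 1)
  'found' -> not in reference -> no match (matches: 1)
  'desert' -> in reference (ref count 1, used 1/1) -> match (matches: 2)
  'desert' -> ref count 1 already used up (1/1) -> clipped, no match (matches: 2)
  'under' -> ref count 1 already used up (1/1) -> clipped, no match (matches: 2)
  'desert' -> ref count 1 already used up (1/1) -> clipped, no match (matches: 2)
  'inside' -> in reference (ref count 1, used 1/1) -> match (matches: 3)
  'with' -> in reference (ref count 1, used 1/1) -> match (matches: 4)
Clipped matches: 4, Candidate length: 9
Precision = 4/9

4/9


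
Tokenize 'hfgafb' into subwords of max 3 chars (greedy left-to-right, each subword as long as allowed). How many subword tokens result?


'hfgafb' has 6 characters.
Chunking with max size 3:
  Chunk 1: 'hfg' (positions 0-2)
  Chunk 2: 'afb' (positions 3-5)
Total chunks: ceil(6 / 3) = 2

2


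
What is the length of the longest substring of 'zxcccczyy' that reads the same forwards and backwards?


Scanning 'zxcccczyy' for palindromic substrings.
Substring at positions 2-5: 'cccc'.
Check: reverse('cccc') = 'cccc' -> palindrome confirmed.
Neighbouring characters ('x' / 'z') break symmetry, so it cannot extend further.
No longer palindromic substring exists; longest length = 4

4


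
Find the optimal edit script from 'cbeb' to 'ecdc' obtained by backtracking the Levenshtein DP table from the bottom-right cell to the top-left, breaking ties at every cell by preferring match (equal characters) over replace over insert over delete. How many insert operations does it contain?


Edit distance = 4. Backtracking from cell (4, 4) with preference match > replace > insert > delete,
then listing the resulting alignment 'cbeb' -> 'ecdc' left to right:
  Step 1: replace c->e
  Step 2: replace b->c
  Step 3: replace e->d
  Step 4: replace b->c
Total insertions: 0

0


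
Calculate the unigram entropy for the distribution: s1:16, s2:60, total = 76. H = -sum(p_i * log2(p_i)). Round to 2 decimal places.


Computing entropy H = -sum(p_i * log2(p_i)):
  s1: p = 16/76 = 0.2105, -p*log2(p) = 0.4732
  s2: p = 60/76 = 0.7895, -p*log2(p) = 0.2692
H = sum of terms = 0.7424
Rounded to 2 decimals: 0.74

0.74


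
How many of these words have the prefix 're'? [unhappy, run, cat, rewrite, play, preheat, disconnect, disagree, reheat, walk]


Checking each word for prefix 're':
  'unhappy' -> no (count: 0)
  'run' -> no (count: 0)
  'cat' -> no (count: 0)
  'rewrite' -> YES, starts with 're' (count: 1)
  'play' -> no (count: 1)
  'preheat' -> no (count: 1)
  'disconnect' -> no (count: 1)
  'disagree' -> no (count: 1)
  'reheat' -> YES, starts with 're' (count: 2)
  'walk' -> no (count: 2)
Total with prefix 're': 2

2


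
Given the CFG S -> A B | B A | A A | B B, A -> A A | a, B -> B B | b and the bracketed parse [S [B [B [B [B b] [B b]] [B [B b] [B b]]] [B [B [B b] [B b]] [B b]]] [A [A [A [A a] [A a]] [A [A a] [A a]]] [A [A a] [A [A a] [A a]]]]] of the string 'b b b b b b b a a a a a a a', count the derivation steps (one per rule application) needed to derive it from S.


Every bracketed nonterminal node [X ...] in the tree is produced by exactly one rule application.
Reading the tree off as a leftmost derivation:
  Step 1: S  =>  B A   (applied S -> B A)
  Step 2: B A  =>  B B A   (applied B -> B B)
  Step 3: B B A  =>  B B B A   (applied B -> B B)
  Step 4: B B B A  =>  B B B B A   (applied B -> B B)
  Step 5: B B B B A  =>  b B B B A   (applied B -> b)
  Step 6: b B B B A  =>  b b B B A   (applied B -> b)
  Step 7: b b B B A  =>  b b B B B A   (applied B -> B B)
  Step 8: b b B B B A  =>  b b b B B A   (applied B -> b)
  Step 9: b b b B B A  =>  b b b b B A   (applied B -> b)
  Step 10: b b b b B A  =>  b b b b B B A   (applied B -> B B)
  Step 11: b b b b B B A  =>  b b b b B B B A   (applied B -> B B)
  Step 12: b b b b B B B A  =>  b b b b b B B A   (applied B -> b)
  Step 13: b b b b b B B A  =>  b b b b b b B A   (applied B -> b)
  Step 14: b b b b b b B A  =>  b b b b b b b A   (applied B -> b)
  Step 15: b b b b b b b A  =>  b b b b b b b A A   (applied A -> A A)
  Step 16: b b b b b b b A A  =>  b b b b b b b A A A   (applied A -> A A)
  Step 17: b b b b b b b A A A  =>  b b b b b b b A A A A   (applied A -> A A)
  Step 18: b b b b b b b A A A A  =>  b b b b b b b a A A A   (applied A -> a)
  Step 19: b b b b b b b a A A A  =>  b b b b b b b a a A A   (applied A -> a)
  Step 20: b b b b b b b a a A A  =>  b b b b b b b a a A A A   (applied A -> A A)
  Step 21: b b b b b b b a a A A A  =>  b b b b b b b a a a A A   (applied A -> a)
  Step 22: b b b b b b b a a a A A  =>  b b b b b b b a a a a A   (applied A -> a)
  Step 23: b b b b b b b a a a a A  =>  b b b b b b b a a a a A A   (applied A -> A A)
  Step 24: b b b b b b b a a a a A A  =>  b b b b b b b a a a a a A   (applied A -> a)
  Step 25: b b b b b b b a a a a a A  =>  b b b b b b b a a a a a A A   (applied A -> A A)
  Step 26: b b b b b b b a a a a a A A  =>  b b b b b b b a a a a a a A   (applied A -> a)
  Step 27: b b b b b b b a a a a a a A  =>  b b b b b b b a a a a a a a   (applied A -> a)
Final yield: b b b b b b b a a a a a a a
Total rewrite steps: 27

27


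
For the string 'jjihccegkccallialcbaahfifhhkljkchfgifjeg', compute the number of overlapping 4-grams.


String 'jjihccegkccallialcbaahfifhhkljkchfgifjeg' has length L = 40.
Number of overlapping n-grams = L - n + 1
Substituting: 40 - 4 + 1 = 37

37


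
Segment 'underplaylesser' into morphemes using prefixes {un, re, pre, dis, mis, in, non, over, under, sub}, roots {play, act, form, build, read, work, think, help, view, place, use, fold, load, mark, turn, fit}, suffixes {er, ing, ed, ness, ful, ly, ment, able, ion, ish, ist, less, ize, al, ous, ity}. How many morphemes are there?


Segmenting 'underplaylesser' against the inventory:
  'under' -> prefix (morpheme 1)
  'play' -> root (morpheme 2)
  'less' -> suffix (morpheme 3)
  'er' -> suffix (morpheme 4)
Total morphemes: 4

4


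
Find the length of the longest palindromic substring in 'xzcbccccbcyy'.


Scanning 'xzcbccccbcyy' for palindromic substrings.
Substring at positions 2-9: 'cbccccbc'.
Check: reverse('cbccccbc') = 'cbccccbc' -> palindrome confirmed.
Neighbouring characters ('z' / 'y') break symmetry, so it cannot extend further.
No longer palindromic substring exists; longest length = 8

8


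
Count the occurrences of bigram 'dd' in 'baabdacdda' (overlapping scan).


Scanning 'baabdacdda' for bigram 'dd':
  Position 0: 'ba' -> no
  Position 1: 'aa' -> no
  Position 2: 'ab' -> no
  Position 3: 'bd' -> no
  Position 4: 'da' -> no
  Position 5: 'ac' -> no
  Position 6: 'cd' -> no
  Position 7: 'dd' -> MATCH
  Position 8: 'da' -> no
Total matches: 1

1


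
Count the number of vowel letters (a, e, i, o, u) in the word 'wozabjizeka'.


Scanning each character of 'wozabjizeka':
  Position 1: 'w' -> consonant (running count: 0)
  Position 2: 'o' -> vowel (running count: 1)
  Position 3: 'z' -> consonant (running count: 1)
  Position 4: 'a' -> vowel (running count: 2)
  Position 5: 'b' -> consonant (running count: 2)
  Position 6: 'j' -> consonant (running count: 2)
  Position 7: 'i' -> vowel (running count: 3)
  Position 8: 'z' -> consonant (running count: 3)
  Position 9: 'e' -> vowel (running count: 4)
  Position 10: 'k' -> consonant (running count: 4)
  Position 11: 'a' -> vowel (running count: 5)
Total vowels: 5

5


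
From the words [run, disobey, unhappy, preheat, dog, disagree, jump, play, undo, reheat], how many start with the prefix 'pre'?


Checking each word for prefix 'pre':
  'run' -> no (count: 0)
  'disobey' -> no (count: 0)
  'unhappy' -> no (count: 0)
  'preheat' -> YES, starts with 'pre' (count: 1)
  'dog' -> no (count: 1)
  'disagree' -> no (count: 1)
  'jump' -> no (count: 1)
  'play' -> no (count: 1)
  'undo' -> no (count: 1)
  'reheat' -> no (count: 1)
Total with prefix 'pre': 1

1


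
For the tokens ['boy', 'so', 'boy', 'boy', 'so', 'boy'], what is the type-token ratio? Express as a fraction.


Tokens: 6
Unique types: ('boy', 'so') = 2
TTR = 2/6
Simplify: divide both by 2 -> 1/3
TTR = 1/3

1/3


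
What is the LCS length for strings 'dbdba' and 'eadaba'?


DP table for LCS of 'dbdba' and 'eadaba':
       e  a  d  a  b  a
    0  0  0  0  0  0  0
  d 0  0  0  1  1  1  1
  b 0  0  0  1  1  2  2
  d 0  0  0  1  1  2  2
  b 0  0  0  1  1  2  2
  a 0  0  1  1  2  2  3
LCS: 'dba'
LCS length = 3

3


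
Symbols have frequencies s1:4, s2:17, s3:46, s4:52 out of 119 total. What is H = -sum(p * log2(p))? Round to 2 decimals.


Computing entropy H = -sum(p_i * log2(p_i)):
  s1: p = 4/119 = 0.0336, -p*log2(p) = 0.1645
  s2: p = 17/119 = 0.1429, -p*log2(p) = 0.4011
  s3: p = 46/119 = 0.3866, -p*log2(p) = 0.5301
  s4: p = 52/119 = 0.4370, -p*log2(p) = 0.5219
H = sum of terms = 1.6176
Rounded to 2 decimals: 1.62

1.62


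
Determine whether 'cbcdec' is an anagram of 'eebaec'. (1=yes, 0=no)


Sort characters of 'cbcdec': 'bcccde'
Sort characters of 'eebaec': 'abceee'
Sorted forms differ -> they are NOT anagrams
Result: 0

0


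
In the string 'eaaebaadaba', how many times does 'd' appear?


Scanning 'eaaebaadaba' for 'd':
  Position 7: 'd' -> MATCH (count: 1)
Total occurrences of 'd': 1

1


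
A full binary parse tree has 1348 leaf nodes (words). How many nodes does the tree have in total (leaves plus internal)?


Leaf nodes (terminals): 1348
Internal nodes = n - 1 = 1348 - 1 = 1347
Total = leaves + internal = 1348 + 1347 = 2695

2695


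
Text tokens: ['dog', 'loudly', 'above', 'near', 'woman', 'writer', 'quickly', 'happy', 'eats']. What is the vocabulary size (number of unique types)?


Listing all tokens and tracking unique types:
  Token 1: 'dog' -> NEW (unique so far: 1)
  Token 2: 'loudly' -> NEW (unique so far: 2)
  Token 3: 'above' -> NEW (unique so far: 3)
  Token 4: 'near' -> NEW (unique so far: 4)
  Token 5: 'woman' -> NEW (unique so far: 5)
  Token 6: 'writer' -> NEW (unique so far: 6)
  Token 7: 'quickly' -> NEW (unique so far: 7)
  Token 8: 'happy' -> NEW (unique so far: 8)
  Token 9: 'eats' -> NEW (unique so far: 9)
Unique types: ('above', 'dog', 'eats', 'happy', 'loudly', 'near', 'quickly', 'woman', 'writer')
Vocabulary size: 9

9
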